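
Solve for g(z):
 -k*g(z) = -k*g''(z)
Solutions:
 g(z) = C1*exp(-z) + C2*exp(z)


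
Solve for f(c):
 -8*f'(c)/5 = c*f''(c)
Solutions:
 f(c) = C1 + C2/c^(3/5)


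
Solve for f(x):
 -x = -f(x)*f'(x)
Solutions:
 f(x) = -sqrt(C1 + x^2)
 f(x) = sqrt(C1 + x^2)


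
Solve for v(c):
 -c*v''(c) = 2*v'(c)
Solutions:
 v(c) = C1 + C2/c


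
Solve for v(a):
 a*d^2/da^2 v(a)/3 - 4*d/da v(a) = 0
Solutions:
 v(a) = C1 + C2*a^13


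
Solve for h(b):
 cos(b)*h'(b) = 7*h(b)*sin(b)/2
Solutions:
 h(b) = C1/cos(b)^(7/2)


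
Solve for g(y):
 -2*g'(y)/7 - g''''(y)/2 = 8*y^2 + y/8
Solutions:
 g(y) = C1 + C4*exp(-14^(2/3)*y/7) - 28*y^3/3 - 7*y^2/32 + (C2*sin(14^(2/3)*sqrt(3)*y/14) + C3*cos(14^(2/3)*sqrt(3)*y/14))*exp(14^(2/3)*y/14)


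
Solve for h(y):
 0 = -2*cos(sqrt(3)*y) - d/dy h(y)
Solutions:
 h(y) = C1 - 2*sqrt(3)*sin(sqrt(3)*y)/3


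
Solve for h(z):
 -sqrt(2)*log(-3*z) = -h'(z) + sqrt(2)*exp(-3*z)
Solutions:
 h(z) = C1 + sqrt(2)*z*log(-z) + sqrt(2)*z*(-1 + log(3)) - sqrt(2)*exp(-3*z)/3


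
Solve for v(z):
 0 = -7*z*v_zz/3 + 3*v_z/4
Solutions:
 v(z) = C1 + C2*z^(37/28)


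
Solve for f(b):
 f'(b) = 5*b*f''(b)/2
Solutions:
 f(b) = C1 + C2*b^(7/5)


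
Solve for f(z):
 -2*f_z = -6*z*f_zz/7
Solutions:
 f(z) = C1 + C2*z^(10/3)


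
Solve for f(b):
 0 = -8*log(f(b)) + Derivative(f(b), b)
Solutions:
 li(f(b)) = C1 + 8*b


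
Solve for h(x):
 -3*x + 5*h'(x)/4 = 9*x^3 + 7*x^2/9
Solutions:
 h(x) = C1 + 9*x^4/5 + 28*x^3/135 + 6*x^2/5


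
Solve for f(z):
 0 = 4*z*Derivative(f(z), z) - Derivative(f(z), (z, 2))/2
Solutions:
 f(z) = C1 + C2*erfi(2*z)


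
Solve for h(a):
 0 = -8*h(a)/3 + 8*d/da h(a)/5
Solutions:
 h(a) = C1*exp(5*a/3)


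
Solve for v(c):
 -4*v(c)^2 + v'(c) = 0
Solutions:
 v(c) = -1/(C1 + 4*c)


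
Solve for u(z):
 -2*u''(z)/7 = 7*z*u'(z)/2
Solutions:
 u(z) = C1 + C2*erf(7*sqrt(2)*z/4)


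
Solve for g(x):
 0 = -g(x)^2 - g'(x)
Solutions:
 g(x) = 1/(C1 + x)


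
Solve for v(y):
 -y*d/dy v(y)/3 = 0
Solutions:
 v(y) = C1


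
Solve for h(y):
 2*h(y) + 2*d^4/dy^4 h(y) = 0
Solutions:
 h(y) = (C1*sin(sqrt(2)*y/2) + C2*cos(sqrt(2)*y/2))*exp(-sqrt(2)*y/2) + (C3*sin(sqrt(2)*y/2) + C4*cos(sqrt(2)*y/2))*exp(sqrt(2)*y/2)


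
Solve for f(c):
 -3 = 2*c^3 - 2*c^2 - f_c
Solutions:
 f(c) = C1 + c^4/2 - 2*c^3/3 + 3*c


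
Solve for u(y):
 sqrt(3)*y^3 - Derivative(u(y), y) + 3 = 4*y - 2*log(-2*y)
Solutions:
 u(y) = C1 + sqrt(3)*y^4/4 - 2*y^2 + 2*y*log(-y) + y*(1 + 2*log(2))


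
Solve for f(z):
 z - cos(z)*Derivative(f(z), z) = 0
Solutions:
 f(z) = C1 + Integral(z/cos(z), z)


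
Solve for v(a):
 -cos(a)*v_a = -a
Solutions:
 v(a) = C1 + Integral(a/cos(a), a)


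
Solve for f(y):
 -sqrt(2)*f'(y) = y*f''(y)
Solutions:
 f(y) = C1 + C2*y^(1 - sqrt(2))


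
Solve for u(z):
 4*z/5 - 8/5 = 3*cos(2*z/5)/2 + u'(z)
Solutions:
 u(z) = C1 + 2*z^2/5 - 8*z/5 - 15*sin(2*z/5)/4


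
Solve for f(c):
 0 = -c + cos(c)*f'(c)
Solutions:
 f(c) = C1 + Integral(c/cos(c), c)


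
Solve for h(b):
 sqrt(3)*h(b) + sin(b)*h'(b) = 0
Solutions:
 h(b) = C1*(cos(b) + 1)^(sqrt(3)/2)/(cos(b) - 1)^(sqrt(3)/2)


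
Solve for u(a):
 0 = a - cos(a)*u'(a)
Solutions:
 u(a) = C1 + Integral(a/cos(a), a)


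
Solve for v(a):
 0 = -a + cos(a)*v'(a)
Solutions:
 v(a) = C1 + Integral(a/cos(a), a)


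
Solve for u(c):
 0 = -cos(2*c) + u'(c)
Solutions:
 u(c) = C1 + sin(2*c)/2


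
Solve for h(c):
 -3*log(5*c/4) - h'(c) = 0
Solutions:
 h(c) = C1 - 3*c*log(c) + c*log(64/125) + 3*c


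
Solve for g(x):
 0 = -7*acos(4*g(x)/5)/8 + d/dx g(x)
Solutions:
 Integral(1/acos(4*_y/5), (_y, g(x))) = C1 + 7*x/8


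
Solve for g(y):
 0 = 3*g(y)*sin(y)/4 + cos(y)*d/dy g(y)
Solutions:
 g(y) = C1*cos(y)^(3/4)


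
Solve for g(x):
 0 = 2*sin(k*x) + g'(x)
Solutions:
 g(x) = C1 + 2*cos(k*x)/k


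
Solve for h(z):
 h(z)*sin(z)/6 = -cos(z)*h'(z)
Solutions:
 h(z) = C1*cos(z)^(1/6)


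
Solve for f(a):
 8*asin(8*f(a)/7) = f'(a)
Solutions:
 Integral(1/asin(8*_y/7), (_y, f(a))) = C1 + 8*a


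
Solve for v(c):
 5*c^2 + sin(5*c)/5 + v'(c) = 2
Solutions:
 v(c) = C1 - 5*c^3/3 + 2*c + cos(5*c)/25


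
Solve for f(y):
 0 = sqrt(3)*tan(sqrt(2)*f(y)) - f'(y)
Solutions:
 f(y) = sqrt(2)*(pi - asin(C1*exp(sqrt(6)*y)))/2
 f(y) = sqrt(2)*asin(C1*exp(sqrt(6)*y))/2


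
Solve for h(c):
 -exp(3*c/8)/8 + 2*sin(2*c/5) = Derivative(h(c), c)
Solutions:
 h(c) = C1 - exp(3*c/8)/3 - 5*cos(2*c/5)


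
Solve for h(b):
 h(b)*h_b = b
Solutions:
 h(b) = -sqrt(C1 + b^2)
 h(b) = sqrt(C1 + b^2)


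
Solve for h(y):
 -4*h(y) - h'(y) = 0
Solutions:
 h(y) = C1*exp(-4*y)


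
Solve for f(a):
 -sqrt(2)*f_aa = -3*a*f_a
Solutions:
 f(a) = C1 + C2*erfi(2^(1/4)*sqrt(3)*a/2)


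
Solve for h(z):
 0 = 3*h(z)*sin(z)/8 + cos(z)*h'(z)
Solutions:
 h(z) = C1*cos(z)^(3/8)


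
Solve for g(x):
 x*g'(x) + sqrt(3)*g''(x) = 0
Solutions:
 g(x) = C1 + C2*erf(sqrt(2)*3^(3/4)*x/6)


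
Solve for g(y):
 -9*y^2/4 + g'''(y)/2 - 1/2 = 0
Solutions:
 g(y) = C1 + C2*y + C3*y^2 + 3*y^5/40 + y^3/6


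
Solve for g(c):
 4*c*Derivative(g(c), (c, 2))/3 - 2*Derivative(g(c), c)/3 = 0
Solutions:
 g(c) = C1 + C2*c^(3/2)


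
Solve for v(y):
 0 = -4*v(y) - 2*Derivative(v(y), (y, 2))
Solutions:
 v(y) = C1*sin(sqrt(2)*y) + C2*cos(sqrt(2)*y)


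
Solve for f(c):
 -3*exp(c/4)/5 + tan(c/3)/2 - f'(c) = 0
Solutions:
 f(c) = C1 - 12*exp(c/4)/5 - 3*log(cos(c/3))/2


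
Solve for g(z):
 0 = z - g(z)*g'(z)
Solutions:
 g(z) = -sqrt(C1 + z^2)
 g(z) = sqrt(C1 + z^2)


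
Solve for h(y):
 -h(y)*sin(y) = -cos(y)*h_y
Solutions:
 h(y) = C1/cos(y)


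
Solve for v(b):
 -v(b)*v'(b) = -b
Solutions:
 v(b) = -sqrt(C1 + b^2)
 v(b) = sqrt(C1 + b^2)


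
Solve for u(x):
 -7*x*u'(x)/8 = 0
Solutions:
 u(x) = C1


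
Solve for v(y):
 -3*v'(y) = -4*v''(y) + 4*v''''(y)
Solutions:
 v(y) = C1 + C2*exp(3^(1/3)*y*(4*3^(1/3)/(sqrt(537) + 27)^(1/3) + (sqrt(537) + 27)^(1/3))/12)*sin(3^(1/6)*y*(-3^(2/3)*(sqrt(537) + 27)^(1/3)/12 + (sqrt(537) + 27)^(-1/3))) + C3*exp(3^(1/3)*y*(4*3^(1/3)/(sqrt(537) + 27)^(1/3) + (sqrt(537) + 27)^(1/3))/12)*cos(3^(1/6)*y*(-3^(2/3)*(sqrt(537) + 27)^(1/3)/12 + (sqrt(537) + 27)^(-1/3))) + C4*exp(-3^(1/3)*y*(4*3^(1/3)/(sqrt(537) + 27)^(1/3) + (sqrt(537) + 27)^(1/3))/6)


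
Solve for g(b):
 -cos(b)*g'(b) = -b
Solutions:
 g(b) = C1 + Integral(b/cos(b), b)


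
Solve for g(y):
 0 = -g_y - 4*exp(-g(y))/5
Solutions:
 g(y) = log(C1 - 4*y/5)


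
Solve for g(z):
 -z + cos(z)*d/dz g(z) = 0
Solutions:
 g(z) = C1 + Integral(z/cos(z), z)


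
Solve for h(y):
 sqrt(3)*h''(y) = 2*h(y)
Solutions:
 h(y) = C1*exp(-sqrt(2)*3^(3/4)*y/3) + C2*exp(sqrt(2)*3^(3/4)*y/3)


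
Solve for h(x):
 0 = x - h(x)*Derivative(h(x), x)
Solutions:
 h(x) = -sqrt(C1 + x^2)
 h(x) = sqrt(C1 + x^2)


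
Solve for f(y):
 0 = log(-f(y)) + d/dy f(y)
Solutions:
 -li(-f(y)) = C1 - y


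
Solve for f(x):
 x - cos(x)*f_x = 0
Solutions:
 f(x) = C1 + Integral(x/cos(x), x)


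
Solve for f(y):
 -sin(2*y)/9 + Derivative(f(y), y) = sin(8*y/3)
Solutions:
 f(y) = C1 - cos(2*y)/18 - 3*cos(8*y/3)/8


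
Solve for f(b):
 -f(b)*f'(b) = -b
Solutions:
 f(b) = -sqrt(C1 + b^2)
 f(b) = sqrt(C1 + b^2)


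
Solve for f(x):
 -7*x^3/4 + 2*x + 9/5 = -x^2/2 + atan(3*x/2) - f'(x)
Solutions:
 f(x) = C1 + 7*x^4/16 - x^3/6 - x^2 + x*atan(3*x/2) - 9*x/5 - log(9*x^2 + 4)/3


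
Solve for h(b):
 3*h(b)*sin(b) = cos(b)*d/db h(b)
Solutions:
 h(b) = C1/cos(b)^3


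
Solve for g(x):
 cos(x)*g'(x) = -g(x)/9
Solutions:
 g(x) = C1*(sin(x) - 1)^(1/18)/(sin(x) + 1)^(1/18)


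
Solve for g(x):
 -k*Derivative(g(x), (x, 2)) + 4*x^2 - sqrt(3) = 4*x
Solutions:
 g(x) = C1 + C2*x + x^4/(3*k) - 2*x^3/(3*k) - sqrt(3)*x^2/(2*k)


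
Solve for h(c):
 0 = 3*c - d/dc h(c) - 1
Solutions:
 h(c) = C1 + 3*c^2/2 - c


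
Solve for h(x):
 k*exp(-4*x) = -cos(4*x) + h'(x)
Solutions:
 h(x) = C1 - k*exp(-4*x)/4 + sin(4*x)/4


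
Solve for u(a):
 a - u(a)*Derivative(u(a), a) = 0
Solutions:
 u(a) = -sqrt(C1 + a^2)
 u(a) = sqrt(C1 + a^2)


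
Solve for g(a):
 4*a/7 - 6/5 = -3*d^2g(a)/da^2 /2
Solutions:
 g(a) = C1 + C2*a - 4*a^3/63 + 2*a^2/5


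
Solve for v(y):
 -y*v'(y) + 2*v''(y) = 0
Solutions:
 v(y) = C1 + C2*erfi(y/2)


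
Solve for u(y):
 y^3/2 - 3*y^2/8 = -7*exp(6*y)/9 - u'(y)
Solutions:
 u(y) = C1 - y^4/8 + y^3/8 - 7*exp(6*y)/54


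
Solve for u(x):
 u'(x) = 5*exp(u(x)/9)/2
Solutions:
 u(x) = 9*log(-1/(C1 + 5*x)) + 9*log(18)


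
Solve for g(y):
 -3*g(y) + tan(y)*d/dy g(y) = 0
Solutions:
 g(y) = C1*sin(y)^3


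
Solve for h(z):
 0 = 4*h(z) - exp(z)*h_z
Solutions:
 h(z) = C1*exp(-4*exp(-z))


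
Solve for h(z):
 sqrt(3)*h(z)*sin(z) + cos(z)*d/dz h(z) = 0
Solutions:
 h(z) = C1*cos(z)^(sqrt(3))


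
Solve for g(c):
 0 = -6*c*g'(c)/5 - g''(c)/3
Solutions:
 g(c) = C1 + C2*erf(3*sqrt(5)*c/5)


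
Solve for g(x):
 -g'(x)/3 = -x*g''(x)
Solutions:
 g(x) = C1 + C2*x^(4/3)


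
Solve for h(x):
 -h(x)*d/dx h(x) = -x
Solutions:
 h(x) = -sqrt(C1 + x^2)
 h(x) = sqrt(C1 + x^2)


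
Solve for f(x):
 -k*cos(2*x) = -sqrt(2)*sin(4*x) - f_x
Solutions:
 f(x) = C1 + k*sin(2*x)/2 + sqrt(2)*cos(4*x)/4


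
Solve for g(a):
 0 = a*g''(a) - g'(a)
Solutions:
 g(a) = C1 + C2*a^2


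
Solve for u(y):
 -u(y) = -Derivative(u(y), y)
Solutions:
 u(y) = C1*exp(y)


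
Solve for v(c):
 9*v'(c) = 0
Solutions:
 v(c) = C1


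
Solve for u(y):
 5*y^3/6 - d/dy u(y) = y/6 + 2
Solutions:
 u(y) = C1 + 5*y^4/24 - y^2/12 - 2*y


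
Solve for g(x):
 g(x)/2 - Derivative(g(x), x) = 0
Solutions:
 g(x) = C1*exp(x/2)


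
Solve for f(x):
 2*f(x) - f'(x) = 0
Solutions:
 f(x) = C1*exp(2*x)


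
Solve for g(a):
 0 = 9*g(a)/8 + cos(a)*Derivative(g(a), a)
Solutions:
 g(a) = C1*(sin(a) - 1)^(9/16)/(sin(a) + 1)^(9/16)


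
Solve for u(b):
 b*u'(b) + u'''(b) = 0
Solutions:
 u(b) = C1 + Integral(C2*airyai(-b) + C3*airybi(-b), b)


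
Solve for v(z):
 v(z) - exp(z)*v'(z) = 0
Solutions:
 v(z) = C1*exp(-exp(-z))


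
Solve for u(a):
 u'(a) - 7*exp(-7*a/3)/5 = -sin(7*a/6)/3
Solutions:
 u(a) = C1 + 2*cos(7*a/6)/7 - 3*exp(-7*a/3)/5


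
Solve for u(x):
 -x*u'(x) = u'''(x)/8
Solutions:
 u(x) = C1 + Integral(C2*airyai(-2*x) + C3*airybi(-2*x), x)


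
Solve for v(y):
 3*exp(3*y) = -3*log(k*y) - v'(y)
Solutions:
 v(y) = C1 - 3*y*log(k*y) + 3*y - exp(3*y)


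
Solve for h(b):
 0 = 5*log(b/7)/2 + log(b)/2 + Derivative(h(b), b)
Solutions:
 h(b) = C1 - 3*b*log(b) + 3*b + 5*b*log(7)/2


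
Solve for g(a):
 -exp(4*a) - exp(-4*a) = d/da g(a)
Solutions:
 g(a) = C1 - sinh(4*a)/2


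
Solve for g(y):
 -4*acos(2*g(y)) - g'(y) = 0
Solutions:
 Integral(1/acos(2*_y), (_y, g(y))) = C1 - 4*y


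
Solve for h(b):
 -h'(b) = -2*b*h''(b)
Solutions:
 h(b) = C1 + C2*b^(3/2)


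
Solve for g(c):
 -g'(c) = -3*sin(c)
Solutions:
 g(c) = C1 - 3*cos(c)


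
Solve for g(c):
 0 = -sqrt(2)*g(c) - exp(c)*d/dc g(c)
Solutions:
 g(c) = C1*exp(sqrt(2)*exp(-c))


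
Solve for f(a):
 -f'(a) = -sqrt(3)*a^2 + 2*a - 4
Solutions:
 f(a) = C1 + sqrt(3)*a^3/3 - a^2 + 4*a


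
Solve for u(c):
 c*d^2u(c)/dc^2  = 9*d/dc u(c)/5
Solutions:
 u(c) = C1 + C2*c^(14/5)


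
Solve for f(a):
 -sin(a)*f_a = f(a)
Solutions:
 f(a) = C1*sqrt(cos(a) + 1)/sqrt(cos(a) - 1)


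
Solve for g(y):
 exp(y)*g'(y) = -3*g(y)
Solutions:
 g(y) = C1*exp(3*exp(-y))


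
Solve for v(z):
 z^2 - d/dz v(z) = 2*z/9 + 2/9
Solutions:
 v(z) = C1 + z^3/3 - z^2/9 - 2*z/9


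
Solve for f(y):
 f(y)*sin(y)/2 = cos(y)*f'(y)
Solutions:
 f(y) = C1/sqrt(cos(y))


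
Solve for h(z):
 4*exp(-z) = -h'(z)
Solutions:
 h(z) = C1 + 4*exp(-z)


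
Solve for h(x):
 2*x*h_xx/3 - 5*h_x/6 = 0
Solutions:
 h(x) = C1 + C2*x^(9/4)


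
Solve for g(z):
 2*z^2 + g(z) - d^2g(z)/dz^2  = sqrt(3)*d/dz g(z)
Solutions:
 g(z) = C1*exp(z*(-sqrt(3) + sqrt(7))/2) + C2*exp(-z*(sqrt(3) + sqrt(7))/2) - 2*z^2 - 4*sqrt(3)*z - 16


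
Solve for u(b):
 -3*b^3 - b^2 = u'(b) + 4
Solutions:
 u(b) = C1 - 3*b^4/4 - b^3/3 - 4*b


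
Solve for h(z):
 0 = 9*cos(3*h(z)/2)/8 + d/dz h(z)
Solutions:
 9*z/8 - log(sin(3*h(z)/2) - 1)/3 + log(sin(3*h(z)/2) + 1)/3 = C1


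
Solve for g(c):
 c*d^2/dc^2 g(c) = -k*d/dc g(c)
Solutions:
 g(c) = C1 + c^(1 - re(k))*(C2*sin(log(c)*Abs(im(k))) + C3*cos(log(c)*im(k)))


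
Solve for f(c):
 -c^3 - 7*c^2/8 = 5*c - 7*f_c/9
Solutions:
 f(c) = C1 + 9*c^4/28 + 3*c^3/8 + 45*c^2/14


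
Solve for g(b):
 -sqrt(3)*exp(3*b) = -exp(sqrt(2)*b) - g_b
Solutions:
 g(b) = C1 + sqrt(3)*exp(3*b)/3 - sqrt(2)*exp(sqrt(2)*b)/2


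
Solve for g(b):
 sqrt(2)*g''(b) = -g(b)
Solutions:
 g(b) = C1*sin(2^(3/4)*b/2) + C2*cos(2^(3/4)*b/2)


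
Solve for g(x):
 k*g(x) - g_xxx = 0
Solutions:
 g(x) = C1*exp(k^(1/3)*x) + C2*exp(k^(1/3)*x*(-1 + sqrt(3)*I)/2) + C3*exp(-k^(1/3)*x*(1 + sqrt(3)*I)/2)


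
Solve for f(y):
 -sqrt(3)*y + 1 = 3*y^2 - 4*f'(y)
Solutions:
 f(y) = C1 + y^3/4 + sqrt(3)*y^2/8 - y/4


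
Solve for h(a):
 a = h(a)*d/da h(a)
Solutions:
 h(a) = -sqrt(C1 + a^2)
 h(a) = sqrt(C1 + a^2)


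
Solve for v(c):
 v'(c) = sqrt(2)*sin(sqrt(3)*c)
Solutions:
 v(c) = C1 - sqrt(6)*cos(sqrt(3)*c)/3


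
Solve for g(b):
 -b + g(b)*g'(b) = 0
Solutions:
 g(b) = -sqrt(C1 + b^2)
 g(b) = sqrt(C1 + b^2)


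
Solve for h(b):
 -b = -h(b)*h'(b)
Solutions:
 h(b) = -sqrt(C1 + b^2)
 h(b) = sqrt(C1 + b^2)


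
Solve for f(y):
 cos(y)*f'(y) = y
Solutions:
 f(y) = C1 + Integral(y/cos(y), y)


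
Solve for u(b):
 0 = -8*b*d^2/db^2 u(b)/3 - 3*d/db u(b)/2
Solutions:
 u(b) = C1 + C2*b^(7/16)


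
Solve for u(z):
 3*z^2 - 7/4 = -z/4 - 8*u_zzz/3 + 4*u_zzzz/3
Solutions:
 u(z) = C1 + C2*z + C3*z^2 + C4*exp(2*z) - 3*z^5/160 - 13*z^4/256 + z^3/128


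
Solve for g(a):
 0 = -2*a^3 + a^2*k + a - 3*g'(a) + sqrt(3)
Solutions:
 g(a) = C1 - a^4/6 + a^3*k/9 + a^2/6 + sqrt(3)*a/3


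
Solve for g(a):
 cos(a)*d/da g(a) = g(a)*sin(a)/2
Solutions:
 g(a) = C1/sqrt(cos(a))


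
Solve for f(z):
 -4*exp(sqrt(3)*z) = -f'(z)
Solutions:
 f(z) = C1 + 4*sqrt(3)*exp(sqrt(3)*z)/3


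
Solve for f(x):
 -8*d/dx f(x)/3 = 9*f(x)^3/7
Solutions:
 f(x) = -2*sqrt(7)*sqrt(-1/(C1 - 27*x))
 f(x) = 2*sqrt(7)*sqrt(-1/(C1 - 27*x))


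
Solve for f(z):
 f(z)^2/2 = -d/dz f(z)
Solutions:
 f(z) = 2/(C1 + z)


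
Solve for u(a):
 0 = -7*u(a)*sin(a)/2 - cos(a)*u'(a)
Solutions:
 u(a) = C1*cos(a)^(7/2)


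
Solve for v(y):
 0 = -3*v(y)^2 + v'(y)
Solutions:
 v(y) = -1/(C1 + 3*y)


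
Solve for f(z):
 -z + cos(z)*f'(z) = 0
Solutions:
 f(z) = C1 + Integral(z/cos(z), z)


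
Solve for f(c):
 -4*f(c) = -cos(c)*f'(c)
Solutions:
 f(c) = C1*(sin(c)^2 + 2*sin(c) + 1)/(sin(c)^2 - 2*sin(c) + 1)


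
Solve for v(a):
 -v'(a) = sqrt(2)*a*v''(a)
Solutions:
 v(a) = C1 + C2*a^(1 - sqrt(2)/2)


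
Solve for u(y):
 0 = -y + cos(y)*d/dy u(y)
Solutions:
 u(y) = C1 + Integral(y/cos(y), y)


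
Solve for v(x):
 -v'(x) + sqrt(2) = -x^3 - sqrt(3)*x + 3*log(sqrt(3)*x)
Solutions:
 v(x) = C1 + x^4/4 + sqrt(3)*x^2/2 - 3*x*log(x) - 3*x*log(3)/2 + sqrt(2)*x + 3*x


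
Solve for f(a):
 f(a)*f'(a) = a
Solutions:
 f(a) = -sqrt(C1 + a^2)
 f(a) = sqrt(C1 + a^2)


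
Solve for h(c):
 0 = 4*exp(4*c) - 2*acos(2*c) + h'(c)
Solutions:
 h(c) = C1 + 2*c*acos(2*c) - sqrt(1 - 4*c^2) - exp(4*c)


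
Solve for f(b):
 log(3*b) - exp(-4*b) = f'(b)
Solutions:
 f(b) = C1 + b*log(b) + b*(-1 + log(3)) + exp(-4*b)/4


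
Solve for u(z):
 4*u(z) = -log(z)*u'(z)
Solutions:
 u(z) = C1*exp(-4*li(z))


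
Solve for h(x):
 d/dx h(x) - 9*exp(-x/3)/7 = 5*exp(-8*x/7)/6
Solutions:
 h(x) = C1 - 27*exp(-x/3)/7 - 35*exp(-8*x/7)/48


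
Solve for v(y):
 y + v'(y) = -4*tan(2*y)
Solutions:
 v(y) = C1 - y^2/2 + 2*log(cos(2*y))


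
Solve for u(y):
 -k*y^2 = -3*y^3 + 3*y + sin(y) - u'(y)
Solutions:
 u(y) = C1 + k*y^3/3 - 3*y^4/4 + 3*y^2/2 - cos(y)


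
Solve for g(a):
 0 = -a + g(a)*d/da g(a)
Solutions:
 g(a) = -sqrt(C1 + a^2)
 g(a) = sqrt(C1 + a^2)


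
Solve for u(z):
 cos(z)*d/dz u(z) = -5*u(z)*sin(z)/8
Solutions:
 u(z) = C1*cos(z)^(5/8)


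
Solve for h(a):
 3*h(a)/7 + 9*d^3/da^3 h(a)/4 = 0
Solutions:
 h(a) = C3*exp(-42^(2/3)*a/21) + (C1*sin(14^(2/3)*3^(1/6)*a/14) + C2*cos(14^(2/3)*3^(1/6)*a/14))*exp(42^(2/3)*a/42)


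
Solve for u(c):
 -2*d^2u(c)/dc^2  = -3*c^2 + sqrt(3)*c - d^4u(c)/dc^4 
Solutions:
 u(c) = C1 + C2*c + C3*exp(-sqrt(2)*c) + C4*exp(sqrt(2)*c) + c^4/8 - sqrt(3)*c^3/12 + 3*c^2/4


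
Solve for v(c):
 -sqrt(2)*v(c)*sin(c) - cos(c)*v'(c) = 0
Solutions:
 v(c) = C1*cos(c)^(sqrt(2))


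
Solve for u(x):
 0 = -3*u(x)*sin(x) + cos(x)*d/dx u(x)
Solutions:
 u(x) = C1/cos(x)^3


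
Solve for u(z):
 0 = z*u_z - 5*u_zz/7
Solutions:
 u(z) = C1 + C2*erfi(sqrt(70)*z/10)


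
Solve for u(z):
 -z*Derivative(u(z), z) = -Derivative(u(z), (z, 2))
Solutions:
 u(z) = C1 + C2*erfi(sqrt(2)*z/2)


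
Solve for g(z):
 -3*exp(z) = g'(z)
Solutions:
 g(z) = C1 - 3*exp(z)


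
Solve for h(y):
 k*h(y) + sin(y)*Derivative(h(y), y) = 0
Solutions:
 h(y) = C1*exp(k*(-log(cos(y) - 1) + log(cos(y) + 1))/2)


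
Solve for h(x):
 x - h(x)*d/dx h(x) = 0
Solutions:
 h(x) = -sqrt(C1 + x^2)
 h(x) = sqrt(C1 + x^2)


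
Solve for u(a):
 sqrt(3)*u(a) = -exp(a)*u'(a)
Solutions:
 u(a) = C1*exp(sqrt(3)*exp(-a))


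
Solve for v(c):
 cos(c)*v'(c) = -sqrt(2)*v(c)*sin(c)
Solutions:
 v(c) = C1*cos(c)^(sqrt(2))


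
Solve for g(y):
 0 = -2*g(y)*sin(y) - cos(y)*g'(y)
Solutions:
 g(y) = C1*cos(y)^2


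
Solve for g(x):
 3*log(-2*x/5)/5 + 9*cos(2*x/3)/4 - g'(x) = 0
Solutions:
 g(x) = C1 + 3*x*log(-x)/5 - 3*x*log(5)/5 - 3*x/5 + 3*x*log(2)/5 + 27*sin(2*x/3)/8


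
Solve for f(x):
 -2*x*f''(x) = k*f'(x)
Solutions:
 f(x) = C1 + x^(1 - re(k)/2)*(C2*sin(log(x)*Abs(im(k))/2) + C3*cos(log(x)*im(k)/2))


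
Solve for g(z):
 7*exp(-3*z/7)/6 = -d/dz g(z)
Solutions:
 g(z) = C1 + 49*exp(-3*z/7)/18


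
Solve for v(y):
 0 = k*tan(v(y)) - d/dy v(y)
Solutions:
 v(y) = pi - asin(C1*exp(k*y))
 v(y) = asin(C1*exp(k*y))


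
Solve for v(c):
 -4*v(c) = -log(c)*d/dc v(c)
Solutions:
 v(c) = C1*exp(4*li(c))


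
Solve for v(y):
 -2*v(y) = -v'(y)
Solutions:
 v(y) = C1*exp(2*y)


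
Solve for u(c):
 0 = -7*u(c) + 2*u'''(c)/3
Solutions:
 u(c) = C3*exp(2^(2/3)*21^(1/3)*c/2) + (C1*sin(2^(2/3)*3^(5/6)*7^(1/3)*c/4) + C2*cos(2^(2/3)*3^(5/6)*7^(1/3)*c/4))*exp(-2^(2/3)*21^(1/3)*c/4)


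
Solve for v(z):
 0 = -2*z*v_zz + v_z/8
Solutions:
 v(z) = C1 + C2*z^(17/16)


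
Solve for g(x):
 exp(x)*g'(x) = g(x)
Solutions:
 g(x) = C1*exp(-exp(-x))


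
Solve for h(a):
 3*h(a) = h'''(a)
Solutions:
 h(a) = C3*exp(3^(1/3)*a) + (C1*sin(3^(5/6)*a/2) + C2*cos(3^(5/6)*a/2))*exp(-3^(1/3)*a/2)


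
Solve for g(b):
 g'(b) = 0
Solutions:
 g(b) = C1


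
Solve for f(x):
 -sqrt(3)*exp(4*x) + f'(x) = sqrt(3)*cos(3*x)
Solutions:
 f(x) = C1 + sqrt(3)*exp(4*x)/4 + sqrt(3)*sin(3*x)/3


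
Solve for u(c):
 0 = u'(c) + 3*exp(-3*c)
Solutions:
 u(c) = C1 + exp(-3*c)


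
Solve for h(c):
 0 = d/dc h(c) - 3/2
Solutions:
 h(c) = C1 + 3*c/2


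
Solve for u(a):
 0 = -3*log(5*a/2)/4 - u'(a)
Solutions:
 u(a) = C1 - 3*a*log(a)/4 - 3*a*log(5)/4 + 3*a*log(2)/4 + 3*a/4


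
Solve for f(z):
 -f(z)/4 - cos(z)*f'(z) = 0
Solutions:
 f(z) = C1*(sin(z) - 1)^(1/8)/(sin(z) + 1)^(1/8)


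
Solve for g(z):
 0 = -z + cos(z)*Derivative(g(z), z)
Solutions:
 g(z) = C1 + Integral(z/cos(z), z)


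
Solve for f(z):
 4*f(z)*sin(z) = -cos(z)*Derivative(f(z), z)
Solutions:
 f(z) = C1*cos(z)^4


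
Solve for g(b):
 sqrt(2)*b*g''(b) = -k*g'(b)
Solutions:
 g(b) = C1 + b^(-sqrt(2)*re(k)/2 + 1)*(C2*sin(sqrt(2)*log(b)*Abs(im(k))/2) + C3*cos(sqrt(2)*log(b)*im(k)/2))


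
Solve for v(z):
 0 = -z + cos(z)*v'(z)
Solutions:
 v(z) = C1 + Integral(z/cos(z), z)


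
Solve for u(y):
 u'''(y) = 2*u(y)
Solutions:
 u(y) = C3*exp(2^(1/3)*y) + (C1*sin(2^(1/3)*sqrt(3)*y/2) + C2*cos(2^(1/3)*sqrt(3)*y/2))*exp(-2^(1/3)*y/2)


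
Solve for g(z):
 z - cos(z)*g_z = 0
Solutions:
 g(z) = C1 + Integral(z/cos(z), z)


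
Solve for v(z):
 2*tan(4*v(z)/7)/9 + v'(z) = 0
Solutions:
 v(z) = -7*asin(C1*exp(-8*z/63))/4 + 7*pi/4
 v(z) = 7*asin(C1*exp(-8*z/63))/4


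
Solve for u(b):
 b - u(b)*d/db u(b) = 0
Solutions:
 u(b) = -sqrt(C1 + b^2)
 u(b) = sqrt(C1 + b^2)


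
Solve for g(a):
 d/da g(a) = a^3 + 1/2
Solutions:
 g(a) = C1 + a^4/4 + a/2


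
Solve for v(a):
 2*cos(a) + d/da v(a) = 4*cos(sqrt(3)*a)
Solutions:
 v(a) = C1 - 2*sin(a) + 4*sqrt(3)*sin(sqrt(3)*a)/3


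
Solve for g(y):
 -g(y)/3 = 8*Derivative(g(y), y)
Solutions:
 g(y) = C1*exp(-y/24)


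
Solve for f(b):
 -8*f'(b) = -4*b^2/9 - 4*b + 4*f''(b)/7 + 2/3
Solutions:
 f(b) = C1 + C2*exp(-14*b) + b^3/54 + 31*b^2/126 - 209*b/1764


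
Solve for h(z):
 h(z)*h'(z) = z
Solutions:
 h(z) = -sqrt(C1 + z^2)
 h(z) = sqrt(C1 + z^2)


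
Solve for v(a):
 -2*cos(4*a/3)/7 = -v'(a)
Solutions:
 v(a) = C1 + 3*sin(4*a/3)/14


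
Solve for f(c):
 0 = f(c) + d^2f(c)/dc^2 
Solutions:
 f(c) = C1*sin(c) + C2*cos(c)


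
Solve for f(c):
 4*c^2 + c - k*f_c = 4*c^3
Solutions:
 f(c) = C1 - c^4/k + 4*c^3/(3*k) + c^2/(2*k)


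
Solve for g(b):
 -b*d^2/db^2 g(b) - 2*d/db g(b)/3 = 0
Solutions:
 g(b) = C1 + C2*b^(1/3)


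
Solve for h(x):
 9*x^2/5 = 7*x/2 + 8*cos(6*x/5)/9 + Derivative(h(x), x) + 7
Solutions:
 h(x) = C1 + 3*x^3/5 - 7*x^2/4 - 7*x - 20*sin(6*x/5)/27


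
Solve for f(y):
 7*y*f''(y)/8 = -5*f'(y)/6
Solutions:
 f(y) = C1 + C2*y^(1/21)


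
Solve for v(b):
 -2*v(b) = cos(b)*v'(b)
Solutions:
 v(b) = C1*(sin(b) - 1)/(sin(b) + 1)


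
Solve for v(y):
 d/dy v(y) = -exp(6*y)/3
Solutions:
 v(y) = C1 - exp(6*y)/18


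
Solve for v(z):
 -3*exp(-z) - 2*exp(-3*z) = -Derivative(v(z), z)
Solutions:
 v(z) = C1 - 3*exp(-z) - 2*exp(-3*z)/3


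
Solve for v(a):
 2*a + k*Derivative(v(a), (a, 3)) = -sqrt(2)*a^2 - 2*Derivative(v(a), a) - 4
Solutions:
 v(a) = C1 + C2*exp(-sqrt(2)*a*sqrt(-1/k)) + C3*exp(sqrt(2)*a*sqrt(-1/k)) - sqrt(2)*a^3/6 - a^2/2 + sqrt(2)*a*k/2 - 2*a


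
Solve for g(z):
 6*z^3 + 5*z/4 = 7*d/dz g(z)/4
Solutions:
 g(z) = C1 + 6*z^4/7 + 5*z^2/14


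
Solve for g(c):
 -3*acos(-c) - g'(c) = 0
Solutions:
 g(c) = C1 - 3*c*acos(-c) - 3*sqrt(1 - c^2)


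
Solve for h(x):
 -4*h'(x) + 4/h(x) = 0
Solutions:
 h(x) = -sqrt(C1 + 2*x)
 h(x) = sqrt(C1 + 2*x)


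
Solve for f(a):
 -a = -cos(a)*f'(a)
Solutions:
 f(a) = C1 + Integral(a/cos(a), a)


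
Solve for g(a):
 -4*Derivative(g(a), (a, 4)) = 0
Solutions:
 g(a) = C1 + C2*a + C3*a^2 + C4*a^3


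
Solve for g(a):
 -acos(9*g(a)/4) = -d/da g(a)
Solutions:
 Integral(1/acos(9*_y/4), (_y, g(a))) = C1 + a


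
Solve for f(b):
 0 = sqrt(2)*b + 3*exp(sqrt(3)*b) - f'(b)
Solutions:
 f(b) = C1 + sqrt(2)*b^2/2 + sqrt(3)*exp(sqrt(3)*b)


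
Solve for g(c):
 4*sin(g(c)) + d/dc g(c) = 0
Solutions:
 g(c) = -acos((-C1 - exp(8*c))/(C1 - exp(8*c))) + 2*pi
 g(c) = acos((-C1 - exp(8*c))/(C1 - exp(8*c)))


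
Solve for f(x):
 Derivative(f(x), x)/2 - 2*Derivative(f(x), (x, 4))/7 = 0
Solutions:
 f(x) = C1 + C4*exp(14^(1/3)*x/2) + (C2*sin(14^(1/3)*sqrt(3)*x/4) + C3*cos(14^(1/3)*sqrt(3)*x/4))*exp(-14^(1/3)*x/4)


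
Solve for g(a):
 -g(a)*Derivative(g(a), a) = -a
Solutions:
 g(a) = -sqrt(C1 + a^2)
 g(a) = sqrt(C1 + a^2)


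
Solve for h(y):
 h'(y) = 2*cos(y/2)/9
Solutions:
 h(y) = C1 + 4*sin(y/2)/9


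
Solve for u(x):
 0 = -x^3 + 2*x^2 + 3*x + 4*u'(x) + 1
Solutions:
 u(x) = C1 + x^4/16 - x^3/6 - 3*x^2/8 - x/4


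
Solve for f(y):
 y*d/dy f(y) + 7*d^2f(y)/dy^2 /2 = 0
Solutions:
 f(y) = C1 + C2*erf(sqrt(7)*y/7)


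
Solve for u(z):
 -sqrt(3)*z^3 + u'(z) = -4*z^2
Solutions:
 u(z) = C1 + sqrt(3)*z^4/4 - 4*z^3/3


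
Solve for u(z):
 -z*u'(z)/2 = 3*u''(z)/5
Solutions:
 u(z) = C1 + C2*erf(sqrt(15)*z/6)


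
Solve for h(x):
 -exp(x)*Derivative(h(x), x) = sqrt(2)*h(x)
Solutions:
 h(x) = C1*exp(sqrt(2)*exp(-x))


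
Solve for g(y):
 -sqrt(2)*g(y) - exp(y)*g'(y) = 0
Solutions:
 g(y) = C1*exp(sqrt(2)*exp(-y))


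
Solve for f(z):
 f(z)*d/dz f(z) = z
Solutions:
 f(z) = -sqrt(C1 + z^2)
 f(z) = sqrt(C1 + z^2)


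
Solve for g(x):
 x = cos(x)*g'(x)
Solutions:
 g(x) = C1 + Integral(x/cos(x), x)


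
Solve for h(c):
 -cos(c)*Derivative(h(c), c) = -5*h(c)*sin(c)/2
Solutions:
 h(c) = C1/cos(c)^(5/2)


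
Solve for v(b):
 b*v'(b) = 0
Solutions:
 v(b) = C1


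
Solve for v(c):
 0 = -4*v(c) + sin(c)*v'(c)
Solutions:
 v(c) = C1*(cos(c)^2 - 2*cos(c) + 1)/(cos(c)^2 + 2*cos(c) + 1)


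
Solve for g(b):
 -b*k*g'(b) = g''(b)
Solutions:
 g(b) = Piecewise((-sqrt(2)*sqrt(pi)*C1*erf(sqrt(2)*b*sqrt(k)/2)/(2*sqrt(k)) - C2, (k > 0) | (k < 0)), (-C1*b - C2, True))


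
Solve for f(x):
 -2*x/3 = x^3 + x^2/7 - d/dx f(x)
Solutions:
 f(x) = C1 + x^4/4 + x^3/21 + x^2/3


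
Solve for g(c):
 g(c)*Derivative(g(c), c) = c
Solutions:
 g(c) = -sqrt(C1 + c^2)
 g(c) = sqrt(C1 + c^2)


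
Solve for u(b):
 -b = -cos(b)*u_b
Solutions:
 u(b) = C1 + Integral(b/cos(b), b)


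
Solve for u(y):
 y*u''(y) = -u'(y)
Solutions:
 u(y) = C1 + C2*log(y)


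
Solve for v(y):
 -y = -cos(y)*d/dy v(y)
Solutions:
 v(y) = C1 + Integral(y/cos(y), y)


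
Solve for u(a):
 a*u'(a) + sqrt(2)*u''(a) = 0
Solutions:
 u(a) = C1 + C2*erf(2^(1/4)*a/2)


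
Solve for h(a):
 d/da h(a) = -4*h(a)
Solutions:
 h(a) = C1*exp(-4*a)


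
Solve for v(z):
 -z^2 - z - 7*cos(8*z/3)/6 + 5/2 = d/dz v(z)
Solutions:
 v(z) = C1 - z^3/3 - z^2/2 + 5*z/2 - 7*sin(8*z/3)/16


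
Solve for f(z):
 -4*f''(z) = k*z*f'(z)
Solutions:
 f(z) = Piecewise((-sqrt(2)*sqrt(pi)*C1*erf(sqrt(2)*sqrt(k)*z/4)/sqrt(k) - C2, (k > 0) | (k < 0)), (-C1*z - C2, True))


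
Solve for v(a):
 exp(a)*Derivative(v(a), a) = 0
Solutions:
 v(a) = C1


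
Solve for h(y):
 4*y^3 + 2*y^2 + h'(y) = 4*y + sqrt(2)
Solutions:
 h(y) = C1 - y^4 - 2*y^3/3 + 2*y^2 + sqrt(2)*y


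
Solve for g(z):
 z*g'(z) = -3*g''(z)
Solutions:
 g(z) = C1 + C2*erf(sqrt(6)*z/6)


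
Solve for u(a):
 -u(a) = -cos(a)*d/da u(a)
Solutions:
 u(a) = C1*sqrt(sin(a) + 1)/sqrt(sin(a) - 1)


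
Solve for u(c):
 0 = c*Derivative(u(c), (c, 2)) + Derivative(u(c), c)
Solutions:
 u(c) = C1 + C2*log(c)


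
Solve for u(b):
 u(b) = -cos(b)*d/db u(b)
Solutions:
 u(b) = C1*sqrt(sin(b) - 1)/sqrt(sin(b) + 1)


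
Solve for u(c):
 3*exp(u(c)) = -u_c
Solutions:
 u(c) = log(1/(C1 + 3*c))


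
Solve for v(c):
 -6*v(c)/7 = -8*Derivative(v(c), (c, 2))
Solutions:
 v(c) = C1*exp(-sqrt(21)*c/14) + C2*exp(sqrt(21)*c/14)


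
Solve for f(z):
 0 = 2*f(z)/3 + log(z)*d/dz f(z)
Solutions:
 f(z) = C1*exp(-2*li(z)/3)


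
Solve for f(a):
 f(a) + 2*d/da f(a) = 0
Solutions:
 f(a) = C1*exp(-a/2)


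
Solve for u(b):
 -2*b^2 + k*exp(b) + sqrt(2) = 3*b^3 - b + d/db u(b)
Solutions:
 u(b) = C1 - 3*b^4/4 - 2*b^3/3 + b^2/2 + sqrt(2)*b + k*exp(b)


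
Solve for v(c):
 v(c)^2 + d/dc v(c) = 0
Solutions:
 v(c) = 1/(C1 + c)


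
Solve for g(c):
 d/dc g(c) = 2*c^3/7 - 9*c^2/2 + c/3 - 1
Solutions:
 g(c) = C1 + c^4/14 - 3*c^3/2 + c^2/6 - c


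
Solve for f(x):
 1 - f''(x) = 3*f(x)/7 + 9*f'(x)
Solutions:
 f(x) = C1*exp(x*(-63 + sqrt(3885))/14) + C2*exp(-x*(sqrt(3885) + 63)/14) + 7/3


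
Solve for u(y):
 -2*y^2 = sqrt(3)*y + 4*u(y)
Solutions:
 u(y) = y*(-2*y - sqrt(3))/4


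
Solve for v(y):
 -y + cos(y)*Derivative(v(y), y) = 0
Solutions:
 v(y) = C1 + Integral(y/cos(y), y)


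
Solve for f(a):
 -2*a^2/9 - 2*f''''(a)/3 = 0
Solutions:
 f(a) = C1 + C2*a + C3*a^2 + C4*a^3 - a^6/1080


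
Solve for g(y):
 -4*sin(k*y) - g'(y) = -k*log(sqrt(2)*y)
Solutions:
 g(y) = C1 + k*y*(log(y) - 1) + k*y*log(2)/2 - 4*Piecewise((-cos(k*y)/k, Ne(k, 0)), (0, True))


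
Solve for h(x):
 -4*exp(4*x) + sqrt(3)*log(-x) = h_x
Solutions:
 h(x) = C1 + sqrt(3)*x*log(-x) - sqrt(3)*x - exp(4*x)


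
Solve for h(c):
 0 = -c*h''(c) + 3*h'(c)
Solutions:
 h(c) = C1 + C2*c^4


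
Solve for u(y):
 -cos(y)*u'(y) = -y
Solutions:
 u(y) = C1 + Integral(y/cos(y), y)


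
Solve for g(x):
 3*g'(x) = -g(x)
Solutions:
 g(x) = C1*exp(-x/3)


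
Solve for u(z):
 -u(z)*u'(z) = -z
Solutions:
 u(z) = -sqrt(C1 + z^2)
 u(z) = sqrt(C1 + z^2)


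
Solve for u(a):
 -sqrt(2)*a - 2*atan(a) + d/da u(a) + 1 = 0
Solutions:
 u(a) = C1 + sqrt(2)*a^2/2 + 2*a*atan(a) - a - log(a^2 + 1)


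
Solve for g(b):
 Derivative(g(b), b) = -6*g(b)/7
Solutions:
 g(b) = C1*exp(-6*b/7)


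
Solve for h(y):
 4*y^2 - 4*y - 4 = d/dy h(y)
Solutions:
 h(y) = C1 + 4*y^3/3 - 2*y^2 - 4*y


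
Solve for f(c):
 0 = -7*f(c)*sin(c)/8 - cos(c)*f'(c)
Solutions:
 f(c) = C1*cos(c)^(7/8)


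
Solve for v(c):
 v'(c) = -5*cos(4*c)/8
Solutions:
 v(c) = C1 - 5*sin(4*c)/32


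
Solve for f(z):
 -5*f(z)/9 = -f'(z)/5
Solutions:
 f(z) = C1*exp(25*z/9)


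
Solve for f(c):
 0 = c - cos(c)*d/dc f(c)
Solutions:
 f(c) = C1 + Integral(c/cos(c), c)


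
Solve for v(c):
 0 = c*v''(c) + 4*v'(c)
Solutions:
 v(c) = C1 + C2/c^3


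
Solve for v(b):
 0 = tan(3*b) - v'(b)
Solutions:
 v(b) = C1 - log(cos(3*b))/3


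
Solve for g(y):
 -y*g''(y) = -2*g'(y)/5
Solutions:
 g(y) = C1 + C2*y^(7/5)


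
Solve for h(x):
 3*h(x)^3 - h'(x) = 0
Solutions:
 h(x) = -sqrt(2)*sqrt(-1/(C1 + 3*x))/2
 h(x) = sqrt(2)*sqrt(-1/(C1 + 3*x))/2


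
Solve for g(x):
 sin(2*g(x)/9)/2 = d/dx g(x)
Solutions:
 -x/2 + 9*log(cos(2*g(x)/9) - 1)/4 - 9*log(cos(2*g(x)/9) + 1)/4 = C1


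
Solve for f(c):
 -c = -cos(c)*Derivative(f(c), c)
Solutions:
 f(c) = C1 + Integral(c/cos(c), c)


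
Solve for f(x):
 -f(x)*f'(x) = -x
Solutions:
 f(x) = -sqrt(C1 + x^2)
 f(x) = sqrt(C1 + x^2)


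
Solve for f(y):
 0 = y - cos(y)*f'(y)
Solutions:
 f(y) = C1 + Integral(y/cos(y), y)


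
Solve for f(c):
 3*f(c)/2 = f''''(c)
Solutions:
 f(c) = C1*exp(-2^(3/4)*3^(1/4)*c/2) + C2*exp(2^(3/4)*3^(1/4)*c/2) + C3*sin(2^(3/4)*3^(1/4)*c/2) + C4*cos(2^(3/4)*3^(1/4)*c/2)


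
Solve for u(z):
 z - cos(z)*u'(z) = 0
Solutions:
 u(z) = C1 + Integral(z/cos(z), z)


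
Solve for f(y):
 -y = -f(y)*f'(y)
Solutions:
 f(y) = -sqrt(C1 + y^2)
 f(y) = sqrt(C1 + y^2)


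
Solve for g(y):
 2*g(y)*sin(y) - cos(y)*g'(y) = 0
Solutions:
 g(y) = C1/cos(y)^2


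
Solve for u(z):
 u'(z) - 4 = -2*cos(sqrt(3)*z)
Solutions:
 u(z) = C1 + 4*z - 2*sqrt(3)*sin(sqrt(3)*z)/3


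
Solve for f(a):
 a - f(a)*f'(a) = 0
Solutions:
 f(a) = -sqrt(C1 + a^2)
 f(a) = sqrt(C1 + a^2)


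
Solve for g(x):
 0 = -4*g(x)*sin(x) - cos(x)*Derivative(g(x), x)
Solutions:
 g(x) = C1*cos(x)^4


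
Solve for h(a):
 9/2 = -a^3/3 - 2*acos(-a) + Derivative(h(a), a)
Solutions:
 h(a) = C1 + a^4/12 + 2*a*acos(-a) + 9*a/2 + 2*sqrt(1 - a^2)


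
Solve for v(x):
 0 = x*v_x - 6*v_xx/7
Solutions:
 v(x) = C1 + C2*erfi(sqrt(21)*x/6)


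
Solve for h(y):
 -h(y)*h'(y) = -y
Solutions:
 h(y) = -sqrt(C1 + y^2)
 h(y) = sqrt(C1 + y^2)


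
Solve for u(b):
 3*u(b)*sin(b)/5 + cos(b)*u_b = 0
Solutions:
 u(b) = C1*cos(b)^(3/5)


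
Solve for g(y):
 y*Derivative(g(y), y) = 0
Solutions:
 g(y) = C1


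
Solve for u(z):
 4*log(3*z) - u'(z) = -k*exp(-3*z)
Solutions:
 u(z) = C1 - k*exp(-3*z)/3 + 4*z*log(z) + 4*z*(-1 + log(3))


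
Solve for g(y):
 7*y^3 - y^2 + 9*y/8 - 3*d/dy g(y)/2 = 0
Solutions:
 g(y) = C1 + 7*y^4/6 - 2*y^3/9 + 3*y^2/8


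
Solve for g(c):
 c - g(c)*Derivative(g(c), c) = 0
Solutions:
 g(c) = -sqrt(C1 + c^2)
 g(c) = sqrt(C1 + c^2)


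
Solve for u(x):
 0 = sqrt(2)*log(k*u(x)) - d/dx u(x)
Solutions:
 li(k*u(x))/k = C1 + sqrt(2)*x


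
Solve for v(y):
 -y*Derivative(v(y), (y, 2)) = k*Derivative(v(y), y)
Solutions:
 v(y) = C1 + y^(1 - re(k))*(C2*sin(log(y)*Abs(im(k))) + C3*cos(log(y)*im(k)))


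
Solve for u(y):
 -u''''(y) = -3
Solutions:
 u(y) = C1 + C2*y + C3*y^2 + C4*y^3 + y^4/8


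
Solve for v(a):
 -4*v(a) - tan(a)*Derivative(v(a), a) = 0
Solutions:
 v(a) = C1/sin(a)^4


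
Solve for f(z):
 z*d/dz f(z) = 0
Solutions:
 f(z) = C1


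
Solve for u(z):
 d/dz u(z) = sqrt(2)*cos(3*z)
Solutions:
 u(z) = C1 + sqrt(2)*sin(3*z)/3


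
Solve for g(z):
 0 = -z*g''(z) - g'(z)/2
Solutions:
 g(z) = C1 + C2*sqrt(z)


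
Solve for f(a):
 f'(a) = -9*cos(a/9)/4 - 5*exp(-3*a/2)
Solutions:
 f(a) = C1 - 81*sin(a/9)/4 + 10*exp(-3*a/2)/3


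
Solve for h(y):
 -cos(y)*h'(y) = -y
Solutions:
 h(y) = C1 + Integral(y/cos(y), y)


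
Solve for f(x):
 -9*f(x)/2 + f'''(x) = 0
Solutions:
 f(x) = C3*exp(6^(2/3)*x/2) + (C1*sin(3*2^(2/3)*3^(1/6)*x/4) + C2*cos(3*2^(2/3)*3^(1/6)*x/4))*exp(-6^(2/3)*x/4)


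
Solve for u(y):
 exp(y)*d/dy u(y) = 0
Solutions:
 u(y) = C1


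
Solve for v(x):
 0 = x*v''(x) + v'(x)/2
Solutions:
 v(x) = C1 + C2*sqrt(x)


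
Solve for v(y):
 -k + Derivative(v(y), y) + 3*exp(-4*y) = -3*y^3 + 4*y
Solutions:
 v(y) = C1 + k*y - 3*y^4/4 + 2*y^2 + 3*exp(-4*y)/4


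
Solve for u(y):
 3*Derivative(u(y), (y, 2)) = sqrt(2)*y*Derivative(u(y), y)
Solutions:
 u(y) = C1 + C2*erfi(2^(3/4)*sqrt(3)*y/6)


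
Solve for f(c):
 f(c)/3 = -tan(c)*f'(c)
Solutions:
 f(c) = C1/sin(c)^(1/3)


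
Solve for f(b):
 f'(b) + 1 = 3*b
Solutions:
 f(b) = C1 + 3*b^2/2 - b


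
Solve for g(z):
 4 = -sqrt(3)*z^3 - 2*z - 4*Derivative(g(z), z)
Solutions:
 g(z) = C1 - sqrt(3)*z^4/16 - z^2/4 - z


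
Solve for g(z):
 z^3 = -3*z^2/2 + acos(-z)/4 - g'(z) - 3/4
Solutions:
 g(z) = C1 - z^4/4 - z^3/2 + z*acos(-z)/4 - 3*z/4 + sqrt(1 - z^2)/4


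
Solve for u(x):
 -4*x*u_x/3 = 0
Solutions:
 u(x) = C1


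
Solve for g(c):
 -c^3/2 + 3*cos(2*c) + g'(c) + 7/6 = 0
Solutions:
 g(c) = C1 + c^4/8 - 7*c/6 - 3*sin(c)*cos(c)


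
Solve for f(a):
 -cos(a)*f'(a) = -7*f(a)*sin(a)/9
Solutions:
 f(a) = C1/cos(a)^(7/9)


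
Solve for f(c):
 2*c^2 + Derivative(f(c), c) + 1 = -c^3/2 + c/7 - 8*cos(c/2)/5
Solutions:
 f(c) = C1 - c^4/8 - 2*c^3/3 + c^2/14 - c - 16*sin(c/2)/5


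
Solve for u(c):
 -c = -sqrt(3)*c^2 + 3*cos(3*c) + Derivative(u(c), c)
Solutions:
 u(c) = C1 + sqrt(3)*c^3/3 - c^2/2 - sin(3*c)


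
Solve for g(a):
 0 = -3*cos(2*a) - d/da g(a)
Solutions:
 g(a) = C1 - 3*sin(2*a)/2


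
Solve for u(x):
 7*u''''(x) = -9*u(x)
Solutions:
 u(x) = (C1*sin(sqrt(6)*7^(3/4)*x/14) + C2*cos(sqrt(6)*7^(3/4)*x/14))*exp(-sqrt(6)*7^(3/4)*x/14) + (C3*sin(sqrt(6)*7^(3/4)*x/14) + C4*cos(sqrt(6)*7^(3/4)*x/14))*exp(sqrt(6)*7^(3/4)*x/14)


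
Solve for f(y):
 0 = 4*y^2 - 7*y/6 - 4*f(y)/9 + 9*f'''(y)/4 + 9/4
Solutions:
 f(y) = C3*exp(2*2^(1/3)*3^(2/3)*y/9) + 9*y^2 - 21*y/8 + (C1*sin(2^(1/3)*3^(1/6)*y/3) + C2*cos(2^(1/3)*3^(1/6)*y/3))*exp(-2^(1/3)*3^(2/3)*y/9) + 81/16


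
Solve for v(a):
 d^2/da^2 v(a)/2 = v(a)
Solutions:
 v(a) = C1*exp(-sqrt(2)*a) + C2*exp(sqrt(2)*a)


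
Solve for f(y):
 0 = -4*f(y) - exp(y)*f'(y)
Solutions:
 f(y) = C1*exp(4*exp(-y))


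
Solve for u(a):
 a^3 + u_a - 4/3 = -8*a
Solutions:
 u(a) = C1 - a^4/4 - 4*a^2 + 4*a/3


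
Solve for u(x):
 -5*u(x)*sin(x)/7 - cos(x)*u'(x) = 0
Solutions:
 u(x) = C1*cos(x)^(5/7)


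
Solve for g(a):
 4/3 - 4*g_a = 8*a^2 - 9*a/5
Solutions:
 g(a) = C1 - 2*a^3/3 + 9*a^2/40 + a/3


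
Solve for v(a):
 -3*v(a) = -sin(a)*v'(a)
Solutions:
 v(a) = C1*(cos(a) - 1)^(3/2)/(cos(a) + 1)^(3/2)


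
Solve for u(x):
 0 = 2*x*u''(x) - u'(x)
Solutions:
 u(x) = C1 + C2*x^(3/2)


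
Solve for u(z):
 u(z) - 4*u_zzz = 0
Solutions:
 u(z) = C3*exp(2^(1/3)*z/2) + (C1*sin(2^(1/3)*sqrt(3)*z/4) + C2*cos(2^(1/3)*sqrt(3)*z/4))*exp(-2^(1/3)*z/4)


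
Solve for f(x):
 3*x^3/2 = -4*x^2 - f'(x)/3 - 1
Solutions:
 f(x) = C1 - 9*x^4/8 - 4*x^3 - 3*x


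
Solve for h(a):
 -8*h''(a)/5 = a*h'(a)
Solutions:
 h(a) = C1 + C2*erf(sqrt(5)*a/4)


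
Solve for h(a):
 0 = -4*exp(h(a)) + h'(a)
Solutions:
 h(a) = log(-1/(C1 + 4*a))


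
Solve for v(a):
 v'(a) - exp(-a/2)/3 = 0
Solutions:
 v(a) = C1 - 2*exp(-a/2)/3


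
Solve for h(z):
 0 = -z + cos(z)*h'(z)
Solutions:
 h(z) = C1 + Integral(z/cos(z), z)


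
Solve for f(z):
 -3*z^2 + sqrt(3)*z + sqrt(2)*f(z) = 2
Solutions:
 f(z) = 3*sqrt(2)*z^2/2 - sqrt(6)*z/2 + sqrt(2)


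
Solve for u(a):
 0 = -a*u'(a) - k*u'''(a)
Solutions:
 u(a) = C1 + Integral(C2*airyai(a*(-1/k)^(1/3)) + C3*airybi(a*(-1/k)^(1/3)), a)


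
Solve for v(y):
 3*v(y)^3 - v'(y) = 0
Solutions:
 v(y) = -sqrt(2)*sqrt(-1/(C1 + 3*y))/2
 v(y) = sqrt(2)*sqrt(-1/(C1 + 3*y))/2


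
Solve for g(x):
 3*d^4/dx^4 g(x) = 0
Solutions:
 g(x) = C1 + C2*x + C3*x^2 + C4*x^3


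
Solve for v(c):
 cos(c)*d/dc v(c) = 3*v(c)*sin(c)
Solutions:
 v(c) = C1/cos(c)^3


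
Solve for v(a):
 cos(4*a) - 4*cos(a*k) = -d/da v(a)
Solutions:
 v(a) = C1 - sin(4*a)/4 + 4*sin(a*k)/k


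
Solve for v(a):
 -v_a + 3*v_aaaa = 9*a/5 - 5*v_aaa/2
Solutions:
 v(a) = C1 + C4*exp(a/2) - 9*a^2/10 + (C2*sin(sqrt(2)*a/3) + C3*cos(sqrt(2)*a/3))*exp(-2*a/3)


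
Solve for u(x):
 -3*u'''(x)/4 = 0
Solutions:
 u(x) = C1 + C2*x + C3*x^2


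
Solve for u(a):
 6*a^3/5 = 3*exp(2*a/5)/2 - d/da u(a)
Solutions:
 u(a) = C1 - 3*a^4/10 + 15*exp(2*a/5)/4


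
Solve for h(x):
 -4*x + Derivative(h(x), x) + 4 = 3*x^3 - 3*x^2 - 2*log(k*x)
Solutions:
 h(x) = C1 + 3*x^4/4 - x^3 + 2*x^2 - 2*x*log(k*x) - 2*x


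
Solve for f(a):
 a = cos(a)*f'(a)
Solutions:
 f(a) = C1 + Integral(a/cos(a), a)


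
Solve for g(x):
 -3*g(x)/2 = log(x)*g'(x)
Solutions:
 g(x) = C1*exp(-3*li(x)/2)


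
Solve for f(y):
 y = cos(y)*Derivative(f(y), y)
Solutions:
 f(y) = C1 + Integral(y/cos(y), y)


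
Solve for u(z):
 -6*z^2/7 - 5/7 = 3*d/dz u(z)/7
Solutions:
 u(z) = C1 - 2*z^3/3 - 5*z/3


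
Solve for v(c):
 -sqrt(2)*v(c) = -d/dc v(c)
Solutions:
 v(c) = C1*exp(sqrt(2)*c)


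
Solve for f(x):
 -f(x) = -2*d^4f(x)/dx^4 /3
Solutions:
 f(x) = C1*exp(-2^(3/4)*3^(1/4)*x/2) + C2*exp(2^(3/4)*3^(1/4)*x/2) + C3*sin(2^(3/4)*3^(1/4)*x/2) + C4*cos(2^(3/4)*3^(1/4)*x/2)


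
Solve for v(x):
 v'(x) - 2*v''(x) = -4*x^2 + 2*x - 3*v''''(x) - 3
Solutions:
 v(x) = C1 + C4*exp(-x) - 4*x^3/3 - 7*x^2 - 31*x + (C2*sin(sqrt(3)*x/6) + C3*cos(sqrt(3)*x/6))*exp(x/2)


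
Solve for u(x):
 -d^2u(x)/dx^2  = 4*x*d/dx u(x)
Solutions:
 u(x) = C1 + C2*erf(sqrt(2)*x)


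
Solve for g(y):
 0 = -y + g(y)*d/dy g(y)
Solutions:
 g(y) = -sqrt(C1 + y^2)
 g(y) = sqrt(C1 + y^2)


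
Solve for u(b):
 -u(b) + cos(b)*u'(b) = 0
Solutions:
 u(b) = C1*sqrt(sin(b) + 1)/sqrt(sin(b) - 1)


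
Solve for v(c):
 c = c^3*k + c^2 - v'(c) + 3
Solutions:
 v(c) = C1 + c^4*k/4 + c^3/3 - c^2/2 + 3*c
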